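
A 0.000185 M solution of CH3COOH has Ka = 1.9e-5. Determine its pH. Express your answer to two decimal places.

pH = 4.30

CH3COOH ⇌ CH3COO- + H+
Ka = x²/(0.000185 − x) = 1.9 × 10^-5
x is not negligible relative to C₀; solve x² + 1.9e-05·x − 3.51e-09 = 0.
x = [−1.9e-05 + √(1.9e-05² + 1.41e-08)]/2 = 5.05 × 10^-5 M
pH = −log[H+] = −log(5.05 × 10^-5) = 4.30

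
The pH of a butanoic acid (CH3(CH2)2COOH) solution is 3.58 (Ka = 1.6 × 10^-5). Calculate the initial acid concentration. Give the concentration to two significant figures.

C₀ = 4.6 × 10^-3 M

[H+] = 10^(-3.58) = 2.63 × 10^-4 M = x
Ka = x²/(C₀ − x) ⇒ C₀ = x + x²/Ka
C₀ = 2.63 × 10^-4 + (2.63 × 10^-4)²/(1.6 × 10^-5) = 4.59 × 10^-3 M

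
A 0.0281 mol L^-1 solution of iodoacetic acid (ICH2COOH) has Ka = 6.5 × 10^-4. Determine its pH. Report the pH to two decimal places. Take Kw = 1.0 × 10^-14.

pH = 2.40

ICH2COOH ⇌ ICH2COO- + H+
Let x = [H+] at equilibrium. Ka = x²/(0.0281 − x).
x is not negligible relative to C₀; solve x² + 0.00065·x − 1.83e-05 = 0.
x = (−Ka + √(Ka² + 4·Ka·C₀))/2 = 3.96 × 10^-3 M
pH = −log[H+] = −log(3.96 × 10^-3) = 2.40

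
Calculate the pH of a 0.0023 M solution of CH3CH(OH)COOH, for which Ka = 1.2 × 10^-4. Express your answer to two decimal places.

pH = 3.33

CH3CH(OH)COOH ⇌ CH3CH(OH)COO- + H+
From the ICE table, Ka = [H+]²/(0.0023 − [H+]) = 1.2 × 10^-4.
[H+] is not negligible relative to C₀; solve [H+]² + 0.00012·[H+] − 2.76e-07 = 0.
[H+] = [−0.00012 + √(0.00012² + 1.1e-06)]/2 = 4.69 × 10^-4 M
pH = −log(4.69 × 10^-4) = 3.33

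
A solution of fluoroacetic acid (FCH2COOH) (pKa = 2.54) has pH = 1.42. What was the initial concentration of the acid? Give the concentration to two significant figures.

C₀ = 5.4 × 10^-1 M

[H+] = 10^(-1.42) = 3.80 × 10^-2 M = x
Ka = 10^(−2.54) = 2.88 × 10^-3
Ka = x²/(C₀ − x) ⇒ C₀ = x + x²/Ka
C₀ = 3.80 × 10^-2 + (3.80 × 10^-2)²/(2.88 × 10^-3) = 5.39 × 10^-1 M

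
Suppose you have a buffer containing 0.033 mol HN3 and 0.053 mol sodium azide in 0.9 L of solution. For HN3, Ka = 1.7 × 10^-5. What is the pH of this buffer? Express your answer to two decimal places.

pH = 4.98

pKa = −log(1.7 × 10^-5) = 4.770
pH = pKa + log([A⁻]/[HA]) = 4.770 + log(0.053/0.033)
pH = 4.770 + (+0.206) = 4.98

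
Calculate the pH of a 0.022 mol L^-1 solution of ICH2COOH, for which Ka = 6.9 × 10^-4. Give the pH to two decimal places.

ICH2COOH ⇌ ICH2COO- + H+
Ka = x²/(0.022 − x) = 6.9 × 10^-4
x is not negligible relative to C₀; solve x² + 0.00069·x − 1.52e-05 = 0.
x = [−0.00069 + √(0.00069² + 6.07e-05)]/2 = 3.57 × 10^-3 M
pH = −log(3.57 × 10^-3) = 2.45

pH = 2.45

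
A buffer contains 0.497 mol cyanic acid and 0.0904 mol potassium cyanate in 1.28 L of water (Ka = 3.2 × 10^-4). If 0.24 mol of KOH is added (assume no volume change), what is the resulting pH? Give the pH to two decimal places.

pH = 3.60

After neutralization: n(HOCN) = 0.257 mol, n(OCN-) = 0.33 mol.
pKa = −log(3.2 × 10^-4) = 3.495
pH = pKa + log([A⁻]/[HA]) = 3.495 + log(0.33/0.257) = 3.495 +0.109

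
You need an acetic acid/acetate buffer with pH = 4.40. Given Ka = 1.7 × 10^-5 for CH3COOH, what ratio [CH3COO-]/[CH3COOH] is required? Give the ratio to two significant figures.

pKa = -log(1.7 × 10^-5) = 4.770
pH = pKa + log(r) ⇒ log(r) = 4.40 − 4.770 = -0.370
r = [CH3COO-]/[CH3COOH] = 10^(-0.370) = 0.427

ratio = 0.43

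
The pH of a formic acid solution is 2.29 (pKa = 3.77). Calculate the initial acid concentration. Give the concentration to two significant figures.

C₀ = 1.6 × 10^-1 M

[H+] = 10^(-2.29) = 5.13 × 10^-3 M = x
Ka = 10^(−3.77) = 1.70 × 10^-4
Ka = x²/(C₀ − x) ⇒ C₀ = x + x²/Ka
C₀ = 5.13 × 10^-3 + (5.13 × 10^-3)²/(1.70 × 10^-4) = 1.60 × 10^-1 M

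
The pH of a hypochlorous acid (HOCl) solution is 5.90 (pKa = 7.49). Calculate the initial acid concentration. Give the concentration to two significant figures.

C₀ = 5.0 × 10^-5 M

[H+] = 10^(-5.90) = 1.26 × 10^-6 M = x
Ka = 10^(−7.49) = 3.24 × 10^-8
Ka = x²/(C₀ − x) ⇒ C₀ = x + x²/Ka
C₀ = 1.26 × 10^-6 + (1.26 × 10^-6)²/(3.24 × 10^-8) = 5.03 × 10^-5 M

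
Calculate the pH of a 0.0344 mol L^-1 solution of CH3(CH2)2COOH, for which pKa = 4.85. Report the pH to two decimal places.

CH3(CH2)2COOH ⇌ CH3(CH2)2COO- + H+
Ka = 10^(−4.85) = 1.41 × 10^-5
From the ICE table, Ka = x²/(0.0344 − x) = 1.41 × 10^-5.
Since Ka ≪ C₀, x ≈ √(Ka·C₀) = 6.96 × 10^-4 M.
pH = −log[H+] = −log(6.96 × 10^-4) = 3.16

pH = 3.16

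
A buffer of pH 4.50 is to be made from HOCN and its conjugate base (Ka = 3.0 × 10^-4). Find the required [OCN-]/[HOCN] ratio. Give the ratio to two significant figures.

ratio = 9.5

pKa = -log(3.0 × 10^-4) = 3.523
pH = pKa + log(r) ⇒ log(r) = 4.50 − 3.523 = +0.977
r = [OCN-]/[HOCN] = 10^(+0.977) = 9.48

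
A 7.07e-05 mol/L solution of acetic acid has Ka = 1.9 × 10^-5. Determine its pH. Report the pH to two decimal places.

CH3COOH ⇌ CH3COO- + H+
From the ICE table, Ka = x²/(7.07e-05 − x) = 1.9 × 10^-5.
x is not negligible relative to C₀; solve x² + 1.9e-05·x − 1.34e-09 = 0.
x = [−1.9e-05 + √(1.9e-05² + 5.37e-09)]/2 = 2.84 × 10^-5 M
pH = −log[H+] = −log(2.84 × 10^-5) = 4.55

pH = 4.55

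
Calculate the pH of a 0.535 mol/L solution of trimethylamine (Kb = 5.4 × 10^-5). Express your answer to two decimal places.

(CH3)3N + H2O ⇌ (CH3)3NH+ + OH-
From the ICE table, Kb = x²/(0.535 − x) = 5.4 × 10^-5.
Assume x ≪ 0.535: x ≈ √(5.4 × 10^-5 × 0.535) = 5.37 × 10^-3 M
(x/C₀ = 1% < 5%, so the approximation holds.)
pOH = 2.27, so pH = 14.00 − pOH = 11.73

pH = 11.73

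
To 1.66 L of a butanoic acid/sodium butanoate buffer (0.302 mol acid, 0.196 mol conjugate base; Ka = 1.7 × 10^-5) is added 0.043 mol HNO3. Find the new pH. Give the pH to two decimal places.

Added H+ converts CH3(CH2)2COO- to CH3(CH2)2COOH: CH3(CH2)2COOH → 0.345 mol, CH3(CH2)2COO- → 0.153 mol.
pKa = −log(1.7 × 10^-5) = 4.770
pH = pKa + log([A⁻]/[HA]) = 4.770 + log(0.153/0.345) = 4.770 -0.353

pH = 4.42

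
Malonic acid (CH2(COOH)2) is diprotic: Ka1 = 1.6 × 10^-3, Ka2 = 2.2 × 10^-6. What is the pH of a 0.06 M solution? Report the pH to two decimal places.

Ka1 ≫ Ka2, so treat the first dissociation as the only significant source of H+.
Ka1 = x²/(0.06 − x) = 1.6 × 10^-3
Solving the quadratic: x = (−Ka1 + √(Ka1² + 4·Ka1·C₀))/2 = 9.03 × 10^-3 M
pH = −log(9.03 × 10^-3) = 2.04

pH = 2.04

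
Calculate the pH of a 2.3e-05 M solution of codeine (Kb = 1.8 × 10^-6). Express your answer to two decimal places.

pH = 8.75

C18H21NO3 + H2O ⇌ C18H22NO3+ + OH-
Let x = [OH-] at equilibrium. Kb = x²/(2.3e-05 − x).
x is not negligible relative to C₀; solve x² + 1.8e-06·x − 4.14e-11 = 0.
x = [−1.8e-06 + √(1.8e-06² + 1.66e-10)]/2 = 5.60 × 10^-6 M
pOH = −log(5.60 × 10^-6) = 5.25; pH = 14.00 − 5.25 = 8.75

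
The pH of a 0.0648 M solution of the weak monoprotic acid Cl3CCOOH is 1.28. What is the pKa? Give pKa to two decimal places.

[H+] = 10^(-1.28) = 5.25 × 10^-2 M
At equilibrium [HA] = 0.0648 − 5.25 × 10^-2 = 1.23 × 10^-2 M
Ka = [H+][A-]/[HA] = (5.25 × 10^-2)² / 1.23 × 10^-2 = 2.24 × 10^-1
pKa = -log(2.24 × 10^-1) = 0.65

pKa = 0.65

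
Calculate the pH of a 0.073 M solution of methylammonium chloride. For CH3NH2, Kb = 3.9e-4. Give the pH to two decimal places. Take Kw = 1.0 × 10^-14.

CH3NH3+ is the conjugate acid of the weak base CH3NH2.
Ka = Kw/Kb = 1.0×10^-14 / 3.9 × 10^-4 = 2.56 × 10^-11
Ka = [H+]²/(0.073 − [H+]) = 2.56 × 10^-11
Assume [H+] ≪ 0.073: [H+] ≈ √(2.56 × 10^-11 × 0.073) = 1.37 × 10^-6 M
Check: 0.0019% ionized — well under 5%, approximation valid.
pH = −log(1.37 × 10^-6) = 5.86

pH = 5.86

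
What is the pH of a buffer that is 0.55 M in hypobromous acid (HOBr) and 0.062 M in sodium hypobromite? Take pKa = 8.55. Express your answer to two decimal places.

Using pH = pKa + log([base]/[acid]) with [base]/[acid] = 0.062/0.55:
pH = 8.55 + (-0.948) = 7.60

pH = 7.60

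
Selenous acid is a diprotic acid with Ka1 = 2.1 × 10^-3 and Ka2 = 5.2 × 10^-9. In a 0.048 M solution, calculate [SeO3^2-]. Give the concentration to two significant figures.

5.2 × 10^-9 M

First ionization gives [H+] ≈ [HSeO3-] = 9.04 × 10^-3 M.
Second step: Ka2 = [H+][SeO3^2-]/[HSeO3-] ≈ [SeO3^2-] (since [H+] ≈ [HSeO3-]).
So [SeO3^2-] ≈ Ka2.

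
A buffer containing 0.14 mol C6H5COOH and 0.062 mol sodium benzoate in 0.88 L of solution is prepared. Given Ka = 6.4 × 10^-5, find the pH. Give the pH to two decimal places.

pH = 3.84

pKa = −log(6.4 × 10^-5) = 4.194
Henderson–Hasselbalch: pH = pKa + log([C6H5COO-]/[C6H5COOH]) = 4.194 + log(0.062/0.14)
pH = 4.194 + (-0.354) = 3.84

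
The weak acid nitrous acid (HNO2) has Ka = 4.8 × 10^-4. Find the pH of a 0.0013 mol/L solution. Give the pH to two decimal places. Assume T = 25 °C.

pH = 3.23

HNO2 ⇌ NO2- + H+
From the ICE table, Ka = [H+]²/(0.0013 − [H+]) = 4.8 × 10^-4.
The 5% rule fails; solving [H+]² + Ka·[H+] − Ka·C₀ = 0 exactly:
[H+] = (−Ka + √(Ka² + 4·Ka·C₀))/2 = 5.86 × 10^-4 M
pH = −log[H+] = −log(5.86 × 10^-4) = 3.23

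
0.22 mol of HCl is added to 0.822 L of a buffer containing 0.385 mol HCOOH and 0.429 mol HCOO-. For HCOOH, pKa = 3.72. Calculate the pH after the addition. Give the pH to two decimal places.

After neutralization: n(HCOOH) = 0.605 mol, n(HCOO-) = 0.209 mol.
pH = pKa + log(n_HCOO-/n_HCOOH) = 3.72 + log(0.209/0.605) = 3.72 + (-0.462)

pH = 3.26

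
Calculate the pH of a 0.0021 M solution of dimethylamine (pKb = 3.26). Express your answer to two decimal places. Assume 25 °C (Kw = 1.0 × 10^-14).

pH = 10.92

(CH3)2NH + H2O ⇌ (CH3)2NH2+ + OH-
Kb = 10^(−3.26) = 5.50 × 10^-4
From the ICE table, Kb = [OH-]²/(0.0021 − [OH-]) = 5.50 × 10^-4.
[OH-] is not negligible relative to C₀; solve [OH-]² + 0.00055·[OH-] − 1.15e-06 = 0.
[OH-] = [−0.00055 + √(0.00055² + 4.62e-06)]/2 = 8.34 × 10^-4 M
pOH = 3.08, so pH = 14.00 − pOH = 10.92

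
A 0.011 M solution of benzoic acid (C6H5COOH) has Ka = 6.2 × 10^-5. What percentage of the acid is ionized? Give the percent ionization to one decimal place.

7.2%

C6H5COOH ⇌ C6H5COO- + H+; let x = [H+] at equilibrium.
Ka = x²/(C₀ − x); solving the quadratic gives x = 7.95 × 10^-4 M.
Fraction ionized = 7.95 × 10^-4 / 0.011 = 0.0723 → 7.2%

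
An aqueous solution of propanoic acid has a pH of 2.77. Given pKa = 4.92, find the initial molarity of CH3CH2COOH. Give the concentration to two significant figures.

C₀ = 2.4 × 10^-1 M

[H+] = 10^(-2.77) = 1.70 × 10^-3 M = x
Ka = 10^(−4.92) = 1.20 × 10^-5
Ka = x²/(C₀ − x) ⇒ C₀ = x + x²/Ka
C₀ = 1.70 × 10^-3 + (1.70 × 10^-3)²/(1.20 × 10^-5) = 2.43 × 10^-1 M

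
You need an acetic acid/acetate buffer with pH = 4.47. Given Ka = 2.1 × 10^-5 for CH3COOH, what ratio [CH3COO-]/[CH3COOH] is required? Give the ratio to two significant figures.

ratio = 0.62

pKa = -log(2.1 × 10^-5) = 4.678
pH = pKa + log(r) ⇒ log(r) = 4.47 − 4.678 = -0.208
r = [CH3COO-]/[CH3COOH] = 10^(-0.208) = 0.619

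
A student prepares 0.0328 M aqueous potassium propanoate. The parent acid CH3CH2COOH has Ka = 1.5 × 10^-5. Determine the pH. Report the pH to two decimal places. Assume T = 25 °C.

pH = 8.67

CH3CH2COO- is the conjugate base of the weak acid CH3CH2COOH.
Kb = Kw/Ka = 1.0×10^-14 / 1.5 × 10^-5 = 6.67 × 10^-10
Kb = [OH-]²/(0.0328 − [OH-]) = 6.67 × 10^-10
Since Kb ≪ C₀, [OH-] ≈ √(Kb·C₀) = 4.68 × 10^-6 M.
([OH-]/C₀ = 0.014% < 5%, so the approximation holds.)
pOH = −log(4.68 × 10^-6) = 5.33; pH = 14.00 − 5.33 = 8.67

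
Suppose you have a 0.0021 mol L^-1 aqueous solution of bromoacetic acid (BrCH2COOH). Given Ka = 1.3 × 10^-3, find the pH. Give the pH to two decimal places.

BrCH2COOH ⇌ BrCH2COO- + H+
From the ICE table, Ka = [H+]²/(0.0021 − [H+]) = 1.3 × 10^-3.
[H+] is not negligible relative to C₀; solve [H+]² + 0.0013·[H+] − 2.73e-06 = 0.
[H+] = (−Ka + √(Ka² + 4·Ka·C₀))/2 = 1.13 × 10^-3 M
pH = −log[H+] = −log(1.13 × 10^-3) = 2.95

pH = 2.95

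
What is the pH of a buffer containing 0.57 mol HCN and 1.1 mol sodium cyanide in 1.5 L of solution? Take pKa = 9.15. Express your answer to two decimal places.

Using pH = pKa + log([base]/[acid]) with [base]/[acid] = 1.1/0.57:
pH = 9.15 + (+0.286) = 9.44

pH = 9.44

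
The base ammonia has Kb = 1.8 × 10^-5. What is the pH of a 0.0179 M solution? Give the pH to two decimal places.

pH = 10.75

NH3 + H2O ⇌ NH4+ + OH-
Kb = x²/(0.0179 − x) = 1.8 × 10^-5
Since Kb ≪ C₀, x ≈ √(Kb·C₀) = 5.68 × 10^-4 M.
pOH = 3.25, so pH = 14.00 − pOH = 10.75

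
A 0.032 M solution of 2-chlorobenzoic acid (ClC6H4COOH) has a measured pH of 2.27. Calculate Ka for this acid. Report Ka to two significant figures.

Ka = 1.1 × 10^-3

[H+] = 10^(-2.27) = 5.37 × 10^-3 M
At equilibrium [HA] = 0.032 − 5.37 × 10^-3 = 2.66 × 10^-2 M
Ka = [H+][A-]/[HA] = (5.37 × 10^-3)² / 2.66 × 10^-2 = 1.1 × 10^-3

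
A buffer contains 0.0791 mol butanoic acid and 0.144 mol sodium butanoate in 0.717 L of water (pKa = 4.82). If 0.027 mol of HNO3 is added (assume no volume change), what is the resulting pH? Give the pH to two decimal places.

pH = 4.86

Added H+ converts CH3(CH2)2COO- to CH3(CH2)2COOH: CH3(CH2)2COOH → 0.106 mol, CH3(CH2)2COO- → 0.117 mol.
pH = pKa + log([A⁻]/[HA]) = 4.82 + log(0.117/0.106) = 4.82 +0.043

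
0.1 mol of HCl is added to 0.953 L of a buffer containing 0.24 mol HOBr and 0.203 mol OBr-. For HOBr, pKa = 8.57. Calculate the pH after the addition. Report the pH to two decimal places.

pH = 8.05

Added H+ converts OBr- to HOBr: HOBr → 0.34 mol, OBr- → 0.103 mol.
pH = pKa + log([A⁻]/[HA]) = 8.57 + log(0.103/0.34) = 8.57 -0.519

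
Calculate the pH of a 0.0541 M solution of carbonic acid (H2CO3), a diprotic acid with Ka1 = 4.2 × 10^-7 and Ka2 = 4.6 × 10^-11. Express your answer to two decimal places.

Since Ka1 ≫ Ka2, the first ionization dominates [H+].
Ka1 = x²/(0.0541 − x) = 4.2 × 10^-7
x ≈ √(4.2 × 10^-7 × 0.0541) = 1.51 × 10^-4 M
pH = −log(1.51 × 10^-4) = 3.82

pH = 3.82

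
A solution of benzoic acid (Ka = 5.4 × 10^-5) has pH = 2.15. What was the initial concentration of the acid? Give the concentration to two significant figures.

[H+] = 10^(-2.15) = 7.08 × 10^-3 M = x
Ka = x²/(C₀ − x) ⇒ C₀ = x + x²/Ka
C₀ = 7.08 × 10^-3 + (7.08 × 10^-3)²/(5.4 × 10^-5) = 9.35 × 10^-1 M

C₀ = 9.4 × 10^-1 M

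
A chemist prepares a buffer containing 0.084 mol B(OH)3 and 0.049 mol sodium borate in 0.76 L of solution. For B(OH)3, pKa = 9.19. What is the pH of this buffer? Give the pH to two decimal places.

Henderson–Hasselbalch: pH = pKa + log([B(OH)4-]/[B(OH)3]) = 9.19 + log(0.049/0.084)
pH = 9.19 + (-0.234) = 8.96

pH = 8.96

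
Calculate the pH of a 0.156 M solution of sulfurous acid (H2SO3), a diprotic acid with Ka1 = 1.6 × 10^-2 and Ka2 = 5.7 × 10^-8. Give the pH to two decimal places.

Since Ka1 ≫ Ka2, the first ionization dominates [H+].
Ka1 = x²/(0.156 − x) = 1.6 × 10^-2
Solving the quadratic: x = (−Ka1 + √(Ka1² + 4·Ka1·C₀))/2 = 4.26 × 10^-2 M
pH = −log(4.26 × 10^-2) = 1.37

pH = 1.37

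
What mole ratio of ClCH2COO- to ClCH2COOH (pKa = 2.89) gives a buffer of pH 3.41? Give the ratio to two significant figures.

ratio = 3.3

pH = pKa + log(r) ⇒ log(r) = 3.41 − 2.89 = +0.52
r = [ClCH2COO-]/[ClCH2COOH] = 10^(+0.52) = 3.31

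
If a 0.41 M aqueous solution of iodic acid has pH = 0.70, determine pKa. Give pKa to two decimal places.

pKa = 0.72

[H+] = 10^(-0.70) = 2.00 × 10^-1 M
At equilibrium [HA] = 0.41 − 2.00 × 10^-1 = 2.10 × 10^-1 M
Ka = [H+][A-]/[HA] = (2.00 × 10^-1)² / 2.10 × 10^-1 = 1.90 × 10^-1
pKa = -log(1.90 × 10^-1) = 0.72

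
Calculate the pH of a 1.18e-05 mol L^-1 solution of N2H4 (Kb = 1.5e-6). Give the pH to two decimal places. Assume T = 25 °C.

N2H4 + H2O ⇌ N2H5+ + OH-
Kb = x²/(1.18e-05 − x) = 1.5 × 10^-6
x is not negligible relative to C₀; solve x² + 1.5e-06·x − 1.77e-11 = 0.
x = (−Kb + √(Kb² + 4·Kb·C₀))/2 = 3.52 × 10^-6 M
pOH = 5.45, so pH = 14.00 − pOH = 8.55

pH = 8.55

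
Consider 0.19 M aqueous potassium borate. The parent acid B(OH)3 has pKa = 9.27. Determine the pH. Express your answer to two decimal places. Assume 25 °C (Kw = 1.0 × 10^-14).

pH = 11.27

B(OH)4- is the conjugate base of the weak acid B(OH)3.
Ka = 10^(−9.27) = 5.37 × 10^-10
Kb = Kw/Ka = 1.0×10^-14 / 5.37 × 10^-10 = 1.86 × 10^-5
From the ICE table, Kb = [OH-]²/(0.19 − [OH-]) = 1.86 × 10^-5.
Assume [OH-] ≪ 0.19: [OH-] ≈ √(1.86 × 10^-5 × 0.19) = 1.88 × 10^-3 M
([OH-]/C₀ = 0.99% < 5%, so the approximation holds.)
pOH = 2.73, so pH = 14.00 − pOH = 11.27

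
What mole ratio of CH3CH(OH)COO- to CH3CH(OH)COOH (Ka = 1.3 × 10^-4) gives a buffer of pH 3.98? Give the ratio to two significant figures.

pKa = -log(1.3 × 10^-4) = 3.886
pH = pKa + log(r) ⇒ log(r) = 3.98 − 3.886 = +0.094
r = [CH3CH(OH)COO-]/[CH3CH(OH)COOH] = 10^(+0.094) = 1.24

ratio = 1.2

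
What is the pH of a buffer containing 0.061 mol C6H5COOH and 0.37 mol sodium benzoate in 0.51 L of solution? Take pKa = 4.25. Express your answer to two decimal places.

pH = 5.03

Using pH = pKa + log([base]/[acid]) with [base]/[acid] = 0.37/0.061:
pH = 4.25 + (+0.783) = 5.03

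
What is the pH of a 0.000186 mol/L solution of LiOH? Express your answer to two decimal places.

pH = 10.27

LiOH is a strong base; [OH-] = 0.000186 M.
pOH = -log(0.000186) = 3.73
pH = 14.00 - 3.73 = 10.27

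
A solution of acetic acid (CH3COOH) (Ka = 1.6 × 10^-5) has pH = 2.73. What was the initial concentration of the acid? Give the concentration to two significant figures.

[H+] = 10^(-2.73) = 1.86 × 10^-3 M = x
Ka = x²/(C₀ − x) ⇒ C₀ = x + x²/Ka
C₀ = 1.86 × 10^-3 + (1.86 × 10^-3)²/(1.6 × 10^-5) = 2.18 × 10^-1 M

C₀ = 2.2 × 10^-1 M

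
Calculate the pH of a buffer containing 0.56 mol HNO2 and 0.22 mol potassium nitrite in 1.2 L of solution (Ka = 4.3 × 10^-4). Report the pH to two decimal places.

pH = 2.96

pKa = −log(4.3 × 10^-4) = 3.367
Using pH = pKa + log([base]/[acid]) with [base]/[acid] = 0.22/0.56:
pH = 3.367 + (-0.406) = 2.96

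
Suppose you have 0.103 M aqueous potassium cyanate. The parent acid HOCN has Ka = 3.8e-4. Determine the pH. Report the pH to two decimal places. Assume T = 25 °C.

pH = 8.22

OCN- is the conjugate base of the weak acid HOCN.
Kb = Kw/Ka = 1.0×10^-14 / 3.8 × 10^-4 = 2.63 × 10^-11
From the ICE table, Kb = [OH-]²/(0.103 − [OH-]) = 2.63 × 10^-11.
Since Kb ≪ C₀, [OH-] ≈ √(Kb·C₀) = 1.65 × 10^-6 M.
([OH-]/C₀ = 0.0016% < 5%, so the approximation holds.)
pOH = 5.78, so pH = 14.00 − pOH = 8.22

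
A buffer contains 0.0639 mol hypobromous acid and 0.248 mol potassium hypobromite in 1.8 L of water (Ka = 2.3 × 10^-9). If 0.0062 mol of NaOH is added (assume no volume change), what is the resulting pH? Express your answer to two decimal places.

pH = 9.28

OH- converts HOBr to OBr-: HOBr → 0.0577 mol, OBr- → 0.254 mol.
pKa = −log(2.3 × 10^-9) = 8.638
pH = pKa + log(n_OBr-/n_HOBr) = 8.638 + log(0.254/0.0577) = 8.638 + (+0.644)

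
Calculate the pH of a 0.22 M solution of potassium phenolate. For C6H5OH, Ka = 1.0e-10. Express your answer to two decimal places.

C6H5O- is the conjugate base of the weak acid C6H5OH.
Kb = Kw/Ka = 1.0×10^-14 / 1.0 × 10^-10 = 1.00 × 10^-4
Kb = [OH-]²/(0.22 − [OH-]) = 1.00 × 10^-4
Since Kb ≪ C₀, [OH-] ≈ √(Kb·C₀) = 4.69 × 10^-3 M.
([OH-]/C₀ = 2.1% < 5%, so the approximation holds.)
pOH = 2.33, so pH = 14.00 − pOH = 11.67

pH = 11.67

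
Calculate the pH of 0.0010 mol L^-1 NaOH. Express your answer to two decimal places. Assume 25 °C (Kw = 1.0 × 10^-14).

pH = 11.00

NaOH is a strong base; [OH-] = 0.001 M.
pOH = -log(0.001) = 3.00
pH = 14.00 - 3.00 = 11.00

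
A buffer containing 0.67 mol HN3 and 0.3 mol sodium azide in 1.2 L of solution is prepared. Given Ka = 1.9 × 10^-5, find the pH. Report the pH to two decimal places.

pH = 4.37

pKa = −log(1.9 × 10^-5) = 4.721
Using pH = pKa + log([base]/[acid]) with [base]/[acid] = 0.3/0.67:
pH = 4.721 + (-0.349) = 4.37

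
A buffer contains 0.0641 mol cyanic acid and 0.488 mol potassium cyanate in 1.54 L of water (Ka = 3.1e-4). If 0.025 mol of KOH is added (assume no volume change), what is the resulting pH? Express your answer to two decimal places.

After neutralization: n(HOCN) = 0.0391 mol, n(OCN-) = 0.513 mol.
pKa = −log(3.1 × 10^-4) = 3.509
pH = pKa + log(n_OCN-/n_HOCN) = 3.509 + log(0.513/0.0391) = 3.509 + (+1.118)

pH = 4.63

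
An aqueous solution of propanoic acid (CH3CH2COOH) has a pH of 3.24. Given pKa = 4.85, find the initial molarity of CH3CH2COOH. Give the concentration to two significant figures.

[H+] = 10^(-3.24) = 5.75 × 10^-4 M = x
Ka = 10^(−4.85) = 1.41 × 10^-5
Ka = x²/(C₀ − x) ⇒ C₀ = x + x²/Ka
C₀ = 5.75 × 10^-4 + (5.75 × 10^-4)²/(1.41 × 10^-5) = 2.40 × 10^-2 M

C₀ = 2.4 × 10^-2 M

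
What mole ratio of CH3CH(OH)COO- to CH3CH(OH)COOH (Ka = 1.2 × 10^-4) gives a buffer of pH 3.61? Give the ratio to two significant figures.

ratio = 0.49

pKa = -log(1.2 × 10^-4) = 3.921
pH = pKa + log(r) ⇒ log(r) = 3.61 − 3.921 = -0.311
r = [CH3CH(OH)COO-]/[CH3CH(OH)COOH] = 10^(-0.311) = 0.489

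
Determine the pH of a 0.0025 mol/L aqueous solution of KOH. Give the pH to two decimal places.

KOH is a strong base; [OH-] = 0.0025 M.
pOH = -log(0.0025) = 2.60
pH = 14.00 - 2.60 = 11.40

pH = 11.40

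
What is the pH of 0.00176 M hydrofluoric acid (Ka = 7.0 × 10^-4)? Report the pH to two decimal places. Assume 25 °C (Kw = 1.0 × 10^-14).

pH = 3.09

HF ⇌ F- + H+
From the ICE table, Ka = [H+]²/(0.00176 − [H+]) = 7.0 × 10^-4.
The 5% rule fails; solving [H+]² + Ka·[H+] − Ka·C₀ = 0 exactly:
[H+] = [−0.0007 + √(0.0007² + 4.93e-06)]/2 = 8.14 × 10^-4 M
pH = −log[H+] = −log(8.14 × 10^-4) = 3.09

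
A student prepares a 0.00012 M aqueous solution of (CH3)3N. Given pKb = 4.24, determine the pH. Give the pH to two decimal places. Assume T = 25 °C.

(CH3)3N + H2O ⇌ (CH3)3NH+ + OH-
Kb = 10^(−4.24) = 5.75 × 10^-5
Kb = [OH-]²/(0.00012 − [OH-]) = 5.75 × 10^-5
Here C₀/Kb ≈ 2.09, so the small-[OH-] approximation fails. Use the quadratic:
[OH-] = (−Kb + √(Kb² + 4·Kb·C₀))/2 = 5.92 × 10^-5 M
pOH = −log(5.92 × 10^-5) = 4.23; pH = 14.00 − 4.23 = 9.77

pH = 9.77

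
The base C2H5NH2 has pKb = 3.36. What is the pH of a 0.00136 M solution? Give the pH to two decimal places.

pH = 10.77

C2H5NH2 + H2O ⇌ C2H5NH3+ + OH-
Kb = 10^(−3.36) = 4.37 × 10^-4
Kb = x²/(0.00136 − x) = 4.37 × 10^-4
The 5% rule fails; solving x² + Kb·x − Kb·C₀ = 0 exactly:
x = (−Kb + √(Kb² + 4·Kb·C₀))/2 = 5.83 × 10^-4 M
pOH = −log(5.83 × 10^-4) = 3.23; pH = 14.00 − 3.23 = 10.77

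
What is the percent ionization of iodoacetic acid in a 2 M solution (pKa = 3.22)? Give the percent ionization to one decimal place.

1.7%

ICH2COOH ⇌ ICH2COO- + H+; let x = [H+] at equilibrium.
Ka = 10^(−3.22) = 6.03 × 10^-4
x ≈ √(Ka·C₀) = √(6.03 × 10^-4 × 2) = 3.47 × 10^-2 M
% ionization = x/C₀ × 100% = 3.47 × 10^-2/2 × 100% = 1.7%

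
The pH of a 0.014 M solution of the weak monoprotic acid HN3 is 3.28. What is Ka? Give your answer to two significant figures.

[H+] = 10^(-3.28) = 5.25 × 10^-4 M
At equilibrium [HA] = 0.014 − 5.25 × 10^-4 = 1.35 × 10^-2 M
Ka = [H+][A-]/[HA] = (5.25 × 10^-4)² / 1.35 × 10^-2 = 2.0 × 10^-5

Ka = 2.0 × 10^-5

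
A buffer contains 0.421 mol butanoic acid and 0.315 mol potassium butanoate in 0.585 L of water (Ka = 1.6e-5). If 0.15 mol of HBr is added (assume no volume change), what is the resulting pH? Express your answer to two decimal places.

pH = 4.26

After neutralization: n(CH3(CH2)2COOH) = 0.571 mol, n(CH3(CH2)2COO-) = 0.165 mol.
pKa = −log(1.6 × 10^-5) = 4.796
Henderson–Hasselbalch with mole ratio 0.165/0.571: pH = 4.796 + (-0.539)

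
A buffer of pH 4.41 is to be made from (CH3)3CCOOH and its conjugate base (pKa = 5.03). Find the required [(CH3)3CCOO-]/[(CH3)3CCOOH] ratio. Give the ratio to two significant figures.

ratio = 0.24

pH = pKa + log(r) ⇒ log(r) = 4.41 − 5.03 = -0.62
r = [(CH3)3CCOO-]/[(CH3)3CCOOH] = 10^(-0.62) = 0.24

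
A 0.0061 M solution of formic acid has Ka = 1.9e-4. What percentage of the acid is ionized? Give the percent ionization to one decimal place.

HCOOH ⇌ HCOO- + H+; let x = [H+] at equilibrium.
Ka = x²/(C₀ − x); solving the quadratic gives x = 9.86 × 10^-4 M.
Fraction ionized = 9.86 × 10^-4 / 0.0061 = 0.1616 → 16.2%

16.2%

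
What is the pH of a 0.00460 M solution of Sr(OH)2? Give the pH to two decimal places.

Sr(OH)2 is a strong base (each formula unit releases 2 OH-); [OH-] = 0.0092 M.
pOH = -log(0.0092) = 2.04
pH = 14.00 - 2.04 = 11.96

pH = 11.96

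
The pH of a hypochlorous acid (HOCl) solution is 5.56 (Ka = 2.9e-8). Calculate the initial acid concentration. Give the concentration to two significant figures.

[H+] = 10^(-5.56) = 2.75 × 10^-6 M = x
Ka = x²/(C₀ − x) ⇒ C₀ = x + x²/Ka
C₀ = 2.75 × 10^-6 + (2.75 × 10^-6)²/(2.9 × 10^-8) = 2.64 × 10^-4 M

C₀ = 2.6 × 10^-4 M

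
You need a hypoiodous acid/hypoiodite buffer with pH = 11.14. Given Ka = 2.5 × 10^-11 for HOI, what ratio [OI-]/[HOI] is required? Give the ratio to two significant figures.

pKa = -log(2.5 × 10^-11) = 10.602
pH = pKa + log(r) ⇒ log(r) = 11.14 − 10.602 = +0.538
r = [OI-]/[HOI] = 10^(+0.538) = 3.45

ratio = 3.5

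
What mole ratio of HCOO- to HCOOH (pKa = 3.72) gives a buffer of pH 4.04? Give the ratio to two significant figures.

pH = pKa + log(r) ⇒ log(r) = 4.04 − 3.72 = +0.32
r = [HCOO-]/[HCOOH] = 10^(+0.32) = 2.09

ratio = 2.1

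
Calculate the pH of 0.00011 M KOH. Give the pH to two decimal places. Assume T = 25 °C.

pH = 10.04

KOH is a strong base; [OH-] = 0.00011 M.
pOH = -log(0.00011) = 3.96
pH = 14.00 - 3.96 = 10.04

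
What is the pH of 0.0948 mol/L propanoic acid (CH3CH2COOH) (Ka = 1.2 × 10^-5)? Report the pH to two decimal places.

pH = 2.97

CH3CH2COOH ⇌ CH3CH2COO- + H+
Ka = x²/(0.0948 − x) = 1.2 × 10^-5
Since Ka ≪ C₀, x ≈ √(Ka·C₀) = 1.07 × 10^-3 M.
(x/C₀ = 1.1% < 5%, so the approximation holds.)
pH = −log[H+] = −log(1.07 × 10^-3) = 2.97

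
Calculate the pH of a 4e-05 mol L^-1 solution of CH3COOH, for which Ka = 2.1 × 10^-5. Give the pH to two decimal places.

pH = 4.69

CH3COOH ⇌ CH3COO- + H+
From the ICE table, Ka = x²/(4e-05 − x) = 2.1 × 10^-5.
The 5% rule fails; solving x² + Ka·x − Ka·C₀ = 0 exactly:
x = [−2.1e-05 + √(2.1e-05² + 3.36e-09)]/2 = 2.03 × 10^-5 M
pH = −log(2.03 × 10^-5) = 4.69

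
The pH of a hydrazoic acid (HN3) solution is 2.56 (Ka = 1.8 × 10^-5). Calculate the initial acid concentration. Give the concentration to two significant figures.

[H+] = 10^(-2.56) = 2.75 × 10^-3 M = x
Ka = x²/(C₀ − x) ⇒ C₀ = x + x²/Ka
C₀ = 2.75 × 10^-3 + (2.75 × 10^-3)²/(1.8 × 10^-5) = 4.23 × 10^-1 M

C₀ = 4.2 × 10^-1 M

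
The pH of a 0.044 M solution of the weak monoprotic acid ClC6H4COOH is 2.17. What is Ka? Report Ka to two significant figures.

[H+] = 10^(-2.17) = 6.76 × 10^-3 M
At equilibrium [HA] = 0.044 − 6.76 × 10^-3 = 3.72 × 10^-2 M
Ka = [H+][A-]/[HA] = (6.76 × 10^-3)² / 3.72 × 10^-2 = 1.2 × 10^-3

Ka = 1.2 × 10^-3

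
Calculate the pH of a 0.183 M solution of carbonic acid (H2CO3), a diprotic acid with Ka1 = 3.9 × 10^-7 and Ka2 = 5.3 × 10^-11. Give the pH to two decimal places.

pH = 3.57

Since Ka1 ≫ Ka2, the first ionization dominates [H+].
Ka1 = x²/(0.183 − x) = 3.9 × 10^-7
x ≈ √(3.9 × 10^-7 × 0.183) = 2.67 × 10^-4 M
pH = −log(2.67 × 10^-4) = 3.57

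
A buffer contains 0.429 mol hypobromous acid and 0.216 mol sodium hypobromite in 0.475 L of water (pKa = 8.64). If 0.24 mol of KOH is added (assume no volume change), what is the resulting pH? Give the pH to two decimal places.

After neutralization: n(HOBr) = 0.189 mol, n(OBr-) = 0.456 mol.
Henderson–Hasselbalch with mole ratio 0.456/0.189: pH = 8.64 + (+0.383)

pH = 9.02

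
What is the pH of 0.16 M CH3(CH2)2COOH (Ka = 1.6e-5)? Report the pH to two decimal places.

CH3(CH2)2COOH ⇌ CH3(CH2)2COO- + H+
From the ICE table, Ka = [H+]²/(0.16 − [H+]) = 1.6 × 10^-5.
Neglecting [H+] in the denominator: [H+] = √(1.6 × 10^-5 × 0.16) = 1.60 × 10^-3 M
pH = −log[H+] = −log(1.60 × 10^-3) = 2.80

pH = 2.80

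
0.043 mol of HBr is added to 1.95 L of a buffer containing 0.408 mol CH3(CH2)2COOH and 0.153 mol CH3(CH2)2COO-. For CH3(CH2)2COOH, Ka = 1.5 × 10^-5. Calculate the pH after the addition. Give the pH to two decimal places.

pH = 4.21

Added H+ converts CH3(CH2)2COO- to CH3(CH2)2COOH: CH3(CH2)2COOH → 0.451 mol, CH3(CH2)2COO- → 0.11 mol.
pKa = −log(1.5 × 10^-5) = 4.824
Henderson–Hasselbalch with mole ratio 0.11/0.451: pH = 4.824 + (-0.613)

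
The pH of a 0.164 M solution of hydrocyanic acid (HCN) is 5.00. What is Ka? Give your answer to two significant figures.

[H+] = 10^(-5.00) = 1.00 × 10^-5 M
At equilibrium [HA] = 0.164 − 1.00 × 10^-5 = 1.64 × 10^-1 M
Ka = [H+][A-]/[HA] = (1.00 × 10^-5)² / 1.64 × 10^-1 = 6.1 × 10^-10

Ka = 6.1 × 10^-10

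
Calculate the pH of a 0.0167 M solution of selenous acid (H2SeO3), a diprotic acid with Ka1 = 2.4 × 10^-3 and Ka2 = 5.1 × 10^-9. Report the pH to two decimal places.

Ka1 ≫ Ka2, so treat the first dissociation as the only significant source of H+.
Ka1 = x²/(0.0167 − x) = 2.4 × 10^-3
Solving the quadratic: x = (−Ka1 + √(Ka1² + 4·Ka1·C₀))/2 = 5.24 × 10^-3 M
pH = −log(5.24 × 10^-3) = 2.28

pH = 2.28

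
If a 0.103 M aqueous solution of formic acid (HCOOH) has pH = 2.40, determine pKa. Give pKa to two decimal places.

[H+] = 10^(-2.40) = 3.98 × 10^-3 M
At equilibrium [HA] = 0.103 − 3.98 × 10^-3 = 9.90 × 10^-2 M
Ka = [H+][A-]/[HA] = (3.98 × 10^-3)² / 9.90 × 10^-2 = 1.60 × 10^-4
pKa = -log(1.60 × 10^-4) = 3.80

pKa = 3.80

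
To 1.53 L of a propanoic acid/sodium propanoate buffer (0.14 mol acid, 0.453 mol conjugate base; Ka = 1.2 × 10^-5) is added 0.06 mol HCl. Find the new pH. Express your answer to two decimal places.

After neutralization: n(CH3CH2COOH) = 0.2 mol, n(CH3CH2COO-) = 0.393 mol.
pKa = −log(1.2 × 10^-5) = 4.921
pH = pKa + log(n_CH3CH2COO-/n_CH3CH2COOH) = 4.921 + log(0.393/0.2) = 4.921 + (+0.293)

pH = 5.21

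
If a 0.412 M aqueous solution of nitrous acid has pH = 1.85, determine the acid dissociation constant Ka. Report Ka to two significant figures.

[H+] = 10^(-1.85) = 1.41 × 10^-2 M
At equilibrium [HA] = 0.412 − 1.41 × 10^-2 = 3.98 × 10^-1 M
Ka = [H+][A-]/[HA] = (1.41 × 10^-2)² / 3.98 × 10^-1 = 5.0 × 10^-4

Ka = 5.0 × 10^-4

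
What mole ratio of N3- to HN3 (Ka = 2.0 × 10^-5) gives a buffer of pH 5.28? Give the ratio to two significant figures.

pKa = -log(2.0 × 10^-5) = 4.699
pH = pKa + log(r) ⇒ log(r) = 5.28 − 4.699 = +0.581
r = [N3-]/[HN3] = 10^(+0.581) = 3.81

ratio = 3.8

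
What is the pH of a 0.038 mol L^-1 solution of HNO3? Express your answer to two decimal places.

pH = 1.42

HNO3 is a strong acid and dissociates completely, so [H+] = 0.038 M.
pH = -log(0.038) = 1.42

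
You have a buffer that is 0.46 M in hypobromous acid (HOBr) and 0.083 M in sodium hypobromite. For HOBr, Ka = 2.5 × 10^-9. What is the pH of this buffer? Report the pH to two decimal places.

pH = 7.86

pKa = −log(2.5 × 10^-9) = 8.602
Henderson–Hasselbalch: pH = pKa + log([OBr-]/[HOBr]) = 8.602 + log(0.083/0.46)
pH = 8.602 + (-0.744) = 7.86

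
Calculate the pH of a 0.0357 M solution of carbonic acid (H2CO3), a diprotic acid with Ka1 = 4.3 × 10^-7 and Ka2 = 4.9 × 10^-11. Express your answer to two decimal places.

Since Ka1 ≫ Ka2, the first ionization dominates [H+].
Ka1 = x²/(0.0357 − x) = 4.3 × 10^-7
x ≈ √(4.3 × 10^-7 × 0.0357) = 1.24 × 10^-4 M
pH = −log(1.24 × 10^-4) = 3.91

pH = 3.91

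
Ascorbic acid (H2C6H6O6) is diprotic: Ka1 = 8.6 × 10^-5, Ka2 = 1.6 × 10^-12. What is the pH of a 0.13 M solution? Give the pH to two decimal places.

pH = 2.48

Ka1 ≫ Ka2, so treat the first dissociation as the only significant source of H+.
Ka1 = x²/(0.13 − x) = 8.6 × 10^-5
x ≈ √(8.6 × 10^-5 × 0.13) = 3.34 × 10^-3 M
pH = −log(3.34 × 10^-3) = 2.48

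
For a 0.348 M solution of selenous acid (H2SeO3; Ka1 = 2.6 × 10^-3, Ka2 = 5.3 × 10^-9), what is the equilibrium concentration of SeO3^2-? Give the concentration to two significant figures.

5.3 × 10^-9 M

First ionization gives [H+] ≈ [HSeO3-] = 2.88 × 10^-2 M.
Second step: Ka2 = [H+][SeO3^2-]/[HSeO3-] ≈ [SeO3^2-] (since [H+] ≈ [HSeO3-]).
So [SeO3^2-] ≈ Ka2.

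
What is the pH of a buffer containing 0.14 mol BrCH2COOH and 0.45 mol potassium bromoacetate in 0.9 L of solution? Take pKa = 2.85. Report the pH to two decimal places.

pH = 3.36

Using pH = pKa + log([base]/[acid]) with [base]/[acid] = 0.45/0.14:
pH = 2.85 + (+0.507) = 3.36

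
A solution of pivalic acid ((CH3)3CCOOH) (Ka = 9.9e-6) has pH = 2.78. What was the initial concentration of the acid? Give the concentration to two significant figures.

C₀ = 2.8 × 10^-1 M

[H+] = 10^(-2.78) = 1.66 × 10^-3 M = x
Ka = x²/(C₀ − x) ⇒ C₀ = x + x²/Ka
C₀ = 1.66 × 10^-3 + (1.66 × 10^-3)²/(9.9 × 10^-6) = 2.80 × 10^-1 M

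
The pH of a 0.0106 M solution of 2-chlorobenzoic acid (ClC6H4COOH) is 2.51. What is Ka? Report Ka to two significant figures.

Ka = 1.3 × 10^-3

[H+] = 10^(-2.51) = 3.09 × 10^-3 M
At equilibrium [HA] = 0.0106 − 3.09 × 10^-3 = 7.51 × 10^-3 M
Ka = [H+][A-]/[HA] = (3.09 × 10^-3)² / 7.51 × 10^-3 = 1.3 × 10^-3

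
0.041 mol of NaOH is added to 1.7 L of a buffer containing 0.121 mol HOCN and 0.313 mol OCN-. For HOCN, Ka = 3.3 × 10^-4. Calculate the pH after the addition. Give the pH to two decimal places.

OH- converts HOCN to OCN-: HOCN → 0.08 mol, OCN- → 0.354 mol.
pKa = −log(3.3 × 10^-4) = 3.481
pH = pKa + log([A⁻]/[HA]) = 3.481 + log(0.354/0.08) = 3.481 +0.646

pH = 4.13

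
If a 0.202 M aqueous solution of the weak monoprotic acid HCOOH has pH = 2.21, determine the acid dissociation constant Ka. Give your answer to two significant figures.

Ka = 1.9 × 10^-4

[H+] = 10^(-2.21) = 6.17 × 10^-3 M
At equilibrium [HA] = 0.202 − 6.17 × 10^-3 = 1.96 × 10^-1 M
Ka = [H+][A-]/[HA] = (6.17 × 10^-3)² / 1.96 × 10^-1 = 1.9 × 10^-4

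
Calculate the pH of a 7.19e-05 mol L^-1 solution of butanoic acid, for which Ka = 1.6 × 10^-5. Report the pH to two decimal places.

CH3(CH2)2COOH ⇌ CH3(CH2)2COO- + H+
From the ICE table, Ka = [H+]²/(7.19e-05 − [H+]) = 1.6 × 10^-5.
[H+] is not negligible relative to C₀; solve [H+]² + 1.6e-05·[H+] − 1.15e-09 = 0.
[H+] = (−Ka + √(Ka² + 4·Ka·C₀))/2 = 2.68 × 10^-5 M
pH = −log(2.68 × 10^-5) = 4.57

pH = 4.57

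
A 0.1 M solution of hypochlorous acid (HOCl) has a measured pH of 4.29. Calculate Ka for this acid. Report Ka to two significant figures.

Ka = 2.6 × 10^-8

[H+] = 10^(-4.29) = 5.13 × 10^-5 M
At equilibrium [HA] = 0.1 − 5.13 × 10^-5 = 9.99 × 10^-2 M
Ka = [H+][A-]/[HA] = (5.13 × 10^-5)² / 9.99 × 10^-2 = 2.6 × 10^-8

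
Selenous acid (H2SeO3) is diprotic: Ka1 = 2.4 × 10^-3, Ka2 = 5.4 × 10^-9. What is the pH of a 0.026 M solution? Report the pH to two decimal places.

pH = 2.17

Since Ka1 ≫ Ka2, the first ionization dominates [H+].
Ka1 = x²/(0.026 − x) = 2.4 × 10^-3
Solving the quadratic: x = (−Ka1 + √(Ka1² + 4·Ka1·C₀))/2 = 6.79 × 10^-3 M
pH = −log(6.79 × 10^-3) = 2.17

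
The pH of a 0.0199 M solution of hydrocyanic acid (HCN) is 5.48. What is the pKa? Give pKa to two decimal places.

[H+] = 10^(-5.48) = 3.31 × 10^-6 M
At equilibrium [HA] = 0.0199 − 3.31 × 10^-6 = 1.99 × 10^-2 M
Ka = [H+][A-]/[HA] = (3.31 × 10^-6)² / 1.99 × 10^-2 = 5.51 × 10^-10
pKa = -log(5.51 × 10^-10) = 9.26

pKa = 9.26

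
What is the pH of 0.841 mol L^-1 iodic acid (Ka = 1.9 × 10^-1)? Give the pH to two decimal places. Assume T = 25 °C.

HIO3 ⇌ IO3- + H+
From the ICE table, Ka = x²/(0.841 − x) = 1.9 × 10^-1.
The 5% rule fails; solving x² + Ka·x − Ka·C₀ = 0 exactly:
x = (−Ka + √(Ka² + 4·Ka·C₀))/2 = 3.16 × 10^-1 M
pH = −log[H+] = −log(3.16 × 10^-1) = 0.50

pH = 0.50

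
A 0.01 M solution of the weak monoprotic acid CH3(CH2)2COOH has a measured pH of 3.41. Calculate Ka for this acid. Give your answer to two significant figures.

Ka = 1.6 × 10^-5

[H+] = 10^(-3.41) = 3.89 × 10^-4 M
At equilibrium [HA] = 0.01 − 3.89 × 10^-4 = 9.61 × 10^-3 M
Ka = [H+][A-]/[HA] = (3.89 × 10^-4)² / 9.61 × 10^-3 = 1.6 × 10^-5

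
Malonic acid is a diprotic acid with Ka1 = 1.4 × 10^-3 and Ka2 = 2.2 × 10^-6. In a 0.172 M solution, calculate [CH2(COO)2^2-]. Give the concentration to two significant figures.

2.2 × 10^-6 M

First ionization gives [H+] ≈ [CH2(COOH)COO-] = 1.48 × 10^-2 M.
Second step: Ka2 = [H+][CH2(COO)2^2-]/[CH2(COOH)COO-] ≈ [CH2(COO)2^2-] (since [H+] ≈ [CH2(COOH)COO-]).
So [CH2(COO)2^2-] ≈ Ka2.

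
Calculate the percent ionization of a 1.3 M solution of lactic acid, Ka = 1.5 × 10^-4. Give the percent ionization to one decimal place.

CH3CH(OH)COOH ⇌ CH3CH(OH)COO- + H+; let x = [H+] at equilibrium.
x ≈ √(Ka·C₀) = √(1.5 × 10^-4 × 1.3) = 1.40 × 10^-2 M
Fraction ionized = 1.40 × 10^-2 / 1.3 = 0.0108 → 1.1%

1.1%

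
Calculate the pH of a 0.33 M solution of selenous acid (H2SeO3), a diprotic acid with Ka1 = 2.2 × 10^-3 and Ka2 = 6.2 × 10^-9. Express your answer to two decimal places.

pH = 1.59

Ka1 ≫ Ka2, so treat the first dissociation as the only significant source of H+.
Ka1 = x²/(0.33 − x) = 2.2 × 10^-3
Solving the quadratic: x = (−Ka1 + √(Ka1² + 4·Ka1·C₀))/2 = 2.59 × 10^-2 M
pH = −log(2.59 × 10^-2) = 1.59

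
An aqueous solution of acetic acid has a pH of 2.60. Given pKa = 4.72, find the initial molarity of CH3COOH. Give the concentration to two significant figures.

[H+] = 10^(-2.60) = 2.51 × 10^-3 M = x
Ka = 10^(−4.72) = 1.91 × 10^-5
Ka = x²/(C₀ − x) ⇒ C₀ = x + x²/Ka
C₀ = 2.51 × 10^-3 + (2.51 × 10^-3)²/(1.91 × 10^-5) = 3.32 × 10^-1 M

C₀ = 3.3 × 10^-1 M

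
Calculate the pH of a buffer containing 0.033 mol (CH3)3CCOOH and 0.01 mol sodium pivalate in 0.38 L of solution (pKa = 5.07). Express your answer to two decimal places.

Henderson–Hasselbalch: pH = pKa + log([(CH3)3CCOO-]/[(CH3)3CCOOH]) = 5.07 + log(0.01/0.033)
pH = 5.07 + (-0.519) = 4.55

pH = 4.55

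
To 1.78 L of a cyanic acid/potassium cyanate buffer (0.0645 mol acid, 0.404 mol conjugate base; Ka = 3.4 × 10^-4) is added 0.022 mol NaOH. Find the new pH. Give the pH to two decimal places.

OH- converts HOCN to OCN-: HOCN → 0.0425 mol, OCN- → 0.426 mol.
pKa = −log(3.4 × 10^-4) = 3.469
pH = pKa + log(n_OCN-/n_HOCN) = 3.469 + log(0.426/0.0425) = 3.469 + (+1.001)

pH = 4.47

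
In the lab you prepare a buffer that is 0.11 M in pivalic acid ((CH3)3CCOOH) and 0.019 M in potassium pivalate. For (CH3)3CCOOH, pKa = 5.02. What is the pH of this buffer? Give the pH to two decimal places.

pH = 4.26

pH = pKa + log([A⁻]/[HA]) = 5.02 + log(0.019/0.11)
pH = 5.02 + (-0.763) = 4.26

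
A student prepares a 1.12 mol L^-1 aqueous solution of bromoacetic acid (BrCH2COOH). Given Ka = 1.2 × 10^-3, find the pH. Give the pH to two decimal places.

pH = 1.44

BrCH2COOH ⇌ BrCH2COO- + H+
Ka = [H+]²/(1.12 − [H+]) = 1.2 × 10^-3
Since Ka ≪ C₀, [H+] ≈ √(Ka·C₀) = 3.67 × 10^-2 M.
([H+]/C₀ = 3.3% < 5%, so the approximation holds.)
pH = −log[H+] = −log(3.67 × 10^-2) = 1.44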